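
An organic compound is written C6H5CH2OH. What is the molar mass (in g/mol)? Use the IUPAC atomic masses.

108.14 g/mol

Element totals:
  C: 7
  H: 8
  O: 1
Molecular formula: C7H8O.
  M = 7(12.011) + 8(1.008) + 15.999
    = 84.077 + 8.064 + 15.999 = 108.140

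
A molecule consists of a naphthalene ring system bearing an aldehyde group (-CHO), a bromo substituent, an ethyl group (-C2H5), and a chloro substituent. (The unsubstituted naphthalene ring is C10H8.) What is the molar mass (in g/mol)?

Atom tally by fragment:
  naphthalene ring system core → C:10 H:8
  (− 4 ring H displaced by substituents)
  + CHO → C:1 H:1 O:1
  + Br → Br:1
  + C2H5 → C:2 H:5
  + Cl → Cl:1
Element totals:
  C: 13
  H: 10
  Br: 1
  Cl: 1
  O: 1
Molecular formula: C13H10BrClO.
  M = 13(12.011) + 10(1.008) + 79.904 + 35.45 + 15.999
    = 156.143 + 10.080 + 79.904 + 35.450 + 15.999 = 297.576

297.58 g/mol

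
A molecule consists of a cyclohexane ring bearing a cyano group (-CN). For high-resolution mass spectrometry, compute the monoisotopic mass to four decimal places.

109.0891

Atom tally by fragment:
  cyclohexane ring core → C:6 H:12
  (− 1 ring H displaced by substituents)
  + CN → C:1 N:1
Element totals:
  C: 7
  H: 11
  N: 1
Molecular formula: C7H11N.
  M = 7(12.0) + 11(1.007825) + 14.003074
    = 84.000000 + 11.086075 + 14.003074 = 109.089149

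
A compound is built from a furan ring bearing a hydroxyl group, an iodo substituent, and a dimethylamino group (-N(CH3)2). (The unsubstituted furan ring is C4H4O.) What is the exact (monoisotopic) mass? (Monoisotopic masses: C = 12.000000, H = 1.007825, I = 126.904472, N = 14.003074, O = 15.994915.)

252.9600

Atom tally by fragment:
  furan ring core → C:4 H:4 O:1
  (− 3 ring H displaced by substituents)
  + OH → O:1 H:1
  + I → I:1
  + N(CH3)2 → N:1 C:2 H:6
Element totals:
  C: 6
  H: 8
  I: 1
  N: 1
  O: 2
Molecular formula: C6H8INO2.
  M = 6(12.0) + 8(1.007825) + 126.904472 + 14.003074 + 2(15.994915)
    = 72.000000 + 8.062600 + 126.904472 + 14.003074 + 31.989830 = 252.959976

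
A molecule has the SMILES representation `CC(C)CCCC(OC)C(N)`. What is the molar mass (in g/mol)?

159.27 g/mol

Atom tally by fragment:
  CH3 → C:1 H:3
  CH(CH3) → C:2 H:4
  CH2 → C:1 H:2
  CH2 → C:1 H:2
  CH2 → C:1 H:2
  CH(OCH3) → C:2 H:4 O:1
  CH2NH2 → C:1 H:4 N:1
Element totals:
  C: 9
  H: 21
  N: 1
  O: 1
Molecular formula: C9H21NO.
  M = 9(12.011) + 21(1.008) + 14.007 + 15.999
    = 108.099 + 21.168 + 14.007 + 15.999 = 159.273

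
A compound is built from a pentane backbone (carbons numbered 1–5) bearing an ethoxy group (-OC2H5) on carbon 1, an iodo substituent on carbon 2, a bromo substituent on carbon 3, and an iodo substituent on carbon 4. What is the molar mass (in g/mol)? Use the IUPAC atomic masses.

446.89 g/mol

Atom tally by fragment:
  C2H5OCH2 → C:3 H:7 O:1
  CH(I) → C:1 H:1 I:1
  CH(Br) → C:1 H:1 Br:1
  CH(I) → C:1 H:1 I:1
  CH3 → C:1 H:3
Element totals:
  C: 7
  H: 13
  Br: 1
  I: 2
  O: 1
Molecular formula: C7H13BrI2O.
  M = 7(12.011) + 13(1.008) + 79.904 + 2(126.904) + 15.999
    = 84.077 + 13.104 + 79.904 + 253.808 + 15.999 = 446.892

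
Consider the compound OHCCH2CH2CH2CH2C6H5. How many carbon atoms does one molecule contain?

Atom tally by fragment:
  OHCCH2 → C:2 H:3 O:1
  CH2 → C:1 H:2
  CH2 → C:1 H:2
  CH2C6H5 → C:7 H:7
Element totals:
  C: 11
  H: 14
  O: 1

11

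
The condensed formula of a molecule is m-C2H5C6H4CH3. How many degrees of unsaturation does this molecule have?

4

Element totals:
  C: 9
  H: 12
Molecular formula: C9H12.
DoU = (2C + 2 + N − H − X) / 2 = (2·9 + 2 + 0 − 12 − 0) / 2 = 4.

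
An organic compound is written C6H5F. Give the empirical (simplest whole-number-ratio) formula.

Atom tally by fragment:
  benzene ring core → C:6 H:6
  (− 1 ring H displaced by substituents)
  + F → F:1
Element totals:
  C: 6
  H: 5
  F: 1
Molecular formula: C6H5F.
gcd of subscripts (6, 1, 5) = 1, so the empirical formula equals the molecular formula.

C6H5F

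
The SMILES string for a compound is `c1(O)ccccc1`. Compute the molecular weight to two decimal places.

Atom tally by fragment:
  benzene ring core → C:6 H:6
  (− 1 ring H displaced by substituents)
  + OH → O:1 H:1
Element totals:
  C: 6
  H: 6
  O: 1
Molecular formula: C6H6O.
  M = 6(12.011) + 6(1.008) + 15.999
    = 72.066 + 6.048 + 15.999 = 94.113

94.11 g/mol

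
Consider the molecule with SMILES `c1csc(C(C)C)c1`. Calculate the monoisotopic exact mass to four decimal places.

126.0503

Atom tally by fragment:
  thiophene ring core → C:4 H:4 S:1
  (− 1 ring H displaced by substituents)
  + CH(CH3)2 → C:3 H:7
Element totals:
  C: 7
  H: 10
  S: 1
Molecular formula: C7H10S.
  M = 7(12.0) + 10(1.007825) + 31.972071
    = 84.000000 + 10.078250 + 31.972071 = 126.050321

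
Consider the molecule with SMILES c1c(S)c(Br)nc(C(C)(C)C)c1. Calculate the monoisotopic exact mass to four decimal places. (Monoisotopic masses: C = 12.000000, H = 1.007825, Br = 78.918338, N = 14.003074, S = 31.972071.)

244.9874

Atom tally by fragment:
  pyridine ring core → C:5 H:5 N:1
  (− 3 ring H displaced by substituents)
  + SH → S:1 H:1
  + Br → Br:1
  + C(CH3)3 → C:4 H:9
Element totals:
  C: 9
  H: 12
  Br: 1
  N: 1
  S: 1
Molecular formula: C9H12BrNS.
  M = 9(12.0) + 12(1.007825) + 78.918338 + 14.003074 + 31.972071
    = 108.000000 + 12.093900 + 78.918338 + 14.003074 + 31.972071 = 244.987383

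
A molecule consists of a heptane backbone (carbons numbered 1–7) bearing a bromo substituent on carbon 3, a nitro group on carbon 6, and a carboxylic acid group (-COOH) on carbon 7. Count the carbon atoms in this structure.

8

Atom tally by fragment:
  CH3 → C:1 H:3
  CH2 → C:1 H:2
  CH(Br) → C:1 H:1 Br:1
  CH2 → C:1 H:2
  CH2 → C:1 H:2
  CH(NO2) → C:1 H:1 N:1 O:2
  CH2COOH → C:2 H:3 O:2
Element totals:
  C: 8
  H: 14
  Br: 1
  N: 1
  O: 4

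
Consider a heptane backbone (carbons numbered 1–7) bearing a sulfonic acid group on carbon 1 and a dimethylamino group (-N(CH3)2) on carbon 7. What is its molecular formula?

Atom tally by fragment:
  HO3SCH2 → C:1 H:3 S:1 O:3
  CH2 → C:1 H:2
  CH2 → C:1 H:2
  CH2 → C:1 H:2
  CH2 → C:1 H:2
  CH2 → C:1 H:2
  CH2N(CH3)2 → C:3 H:8 N:1
Element totals:
  C: 9
  H: 21
  N: 1
  O: 3
  S: 1

C9H21NO3S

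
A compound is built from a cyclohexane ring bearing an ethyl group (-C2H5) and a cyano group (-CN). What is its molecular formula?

C9H15N

Atom tally by fragment:
  cyclohexane ring core → C:6 H:12
  (− 2 ring H displaced by substituents)
  + C2H5 → C:2 H:5
  + CN → C:1 N:1
Element totals:
  C: 9
  H: 15
  N: 1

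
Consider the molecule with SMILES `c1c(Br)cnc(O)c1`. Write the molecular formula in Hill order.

C5H4BrNO

Atom tally by fragment:
  pyridine ring core → C:5 H:5 N:1
  (− 2 ring H displaced by substituents)
  + Br → Br:1
  + OH → O:1 H:1
Element totals:
  C: 5
  H: 4
  Br: 1
  N: 1
  O: 1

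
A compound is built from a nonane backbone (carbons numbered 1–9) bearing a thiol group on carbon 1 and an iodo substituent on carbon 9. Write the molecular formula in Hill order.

Atom tally by fragment:
  HSCH2 → C:1 H:3 S:1
  CH2 → C:1 H:2
  CH2 → C:1 H:2
  CH2 → C:1 H:2
  CH2 → C:1 H:2
  CH2 → C:1 H:2
  CH2 → C:1 H:2
  CH2 → C:1 H:2
  CH2I → C:1 H:2 I:1
Element totals:
  C: 9
  H: 19
  I: 1
  S: 1

C9H19IS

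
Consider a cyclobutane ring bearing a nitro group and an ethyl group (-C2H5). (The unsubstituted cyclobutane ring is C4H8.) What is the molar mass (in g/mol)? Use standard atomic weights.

129.16 g/mol

Atom tally by fragment:
  cyclobutane ring core → C:4 H:8
  (− 2 ring H displaced by substituents)
  + NO2 → N:1 O:2
  + C2H5 → C:2 H:5
Element totals:
  C: 6
  H: 11
  N: 1
  O: 2
Molecular formula: C6H11NO2.
  M = 6(12.011) + 11(1.008) + 14.007 + 2(15.999)
    = 72.066 + 11.088 + 14.007 + 31.998 = 129.159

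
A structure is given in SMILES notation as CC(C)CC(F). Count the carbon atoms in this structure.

Atom tally by fragment:
  CH3 → C:1 H:3
  CH(CH3) → C:2 H:4
  CH2 → C:1 H:2
  CH2F → C:1 H:2 F:1
Element totals:
  C: 5
  H: 11
  F: 1

5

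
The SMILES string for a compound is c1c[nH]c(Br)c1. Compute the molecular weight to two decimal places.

145.99 g/mol

Atom tally by fragment:
  pyrrole ring core → C:4 H:5 N:1
  (− 1 ring H displaced by substituents)
  + Br → Br:1
Element totals:
  C: 4
  H: 4
  Br: 1
  N: 1
Molecular formula: C4H4BrN.
  M = 4(12.011) + 4(1.008) + 79.904 + 14.007
    = 48.044 + 4.032 + 79.904 + 14.007 = 145.987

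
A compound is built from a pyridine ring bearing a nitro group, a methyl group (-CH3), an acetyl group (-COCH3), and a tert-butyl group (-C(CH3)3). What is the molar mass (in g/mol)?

236.27 g/mol

Atom tally by fragment:
  pyridine ring core → C:5 H:5 N:1
  (− 4 ring H displaced by substituents)
  + NO2 → N:1 O:2
  + CH3 → C:1 H:3
  + COCH3 → C:2 H:3 O:1
  + C(CH3)3 → C:4 H:9
Element totals:
  C: 12
  H: 16
  N: 2
  O: 3
Molecular formula: C12H16N2O3.
  M = 12(12.011) + 16(1.008) + 2(14.007) + 3(15.999)
    = 144.132 + 16.128 + 28.014 + 47.997 = 236.271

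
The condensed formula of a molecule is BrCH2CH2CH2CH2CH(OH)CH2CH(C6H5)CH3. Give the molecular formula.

C14H21BrO

Atom tally by fragment:
  BrCH2 → C:1 H:2 Br:1
  CH2 → C:1 H:2
  CH2 → C:1 H:2
  CH2 → C:1 H:2
  CH(OH) → C:1 H:2 O:1
  CH2 → C:1 H:2
  CH(C6H5) → C:7 H:6
  CH3 → C:1 H:3
Element totals:
  C: 14
  H: 21
  Br: 1
  O: 1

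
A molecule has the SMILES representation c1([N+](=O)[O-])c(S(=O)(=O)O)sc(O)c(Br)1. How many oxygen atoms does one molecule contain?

6

Atom tally by fragment:
  thiophene ring core → C:4 H:4 S:1
  (− 4 ring H displaced by substituents)
  + NO2 → N:1 O:2
  + SO3H → S:1 O:3 H:1
  + OH → O:1 H:1
  + Br → Br:1
Element totals:
  C: 4
  H: 2
  Br: 1
  N: 1
  O: 6
  S: 2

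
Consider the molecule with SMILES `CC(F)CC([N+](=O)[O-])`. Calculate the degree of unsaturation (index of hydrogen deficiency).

Atom tally by fragment:
  CH3 → C:1 H:3
  CH(F) → C:1 H:1 F:1
  CH2 → C:1 H:2
  CH2NO2 → C:1 H:2 N:1 O:2
Element totals:
  C: 4
  H: 8
  F: 1
  N: 1
  O: 2
Molecular formula: C4H8FNO2.
DoU = (2C + 2 + N − H − X) / 2 = (2·4 + 2 + 1 − 8 − 1) / 2 = 1.

1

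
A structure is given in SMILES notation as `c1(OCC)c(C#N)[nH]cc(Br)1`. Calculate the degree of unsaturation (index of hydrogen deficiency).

Atom tally by fragment:
  pyrrole ring core → C:4 H:5 N:1
  (− 3 ring H displaced by substituents)
  + OC2H5 → C:2 H:5 O:1
  + CN → C:1 N:1
  + Br → Br:1
Element totals:
  C: 7
  H: 7
  Br: 1
  N: 2
  O: 1
Molecular formula: C7H7BrN2O.
DoU = (2C + 2 + N − H − X) / 2 = (2·7 + 2 + 2 − 7 − 1) / 2 = 5.

5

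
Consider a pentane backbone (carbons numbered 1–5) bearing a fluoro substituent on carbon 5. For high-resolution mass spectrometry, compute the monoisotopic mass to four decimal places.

90.0845

Atom tally by fragment:
  CH3 → C:1 H:3
  CH2 → C:1 H:2
  CH2 → C:1 H:2
  CH2 → C:1 H:2
  CH2F → C:1 H:2 F:1
Element totals:
  C: 5
  H: 11
  F: 1
Molecular formula: C5H11F.
  M = 5(12.0) + 11(1.007825) + 18.998403
    = 60.000000 + 11.086075 + 18.998403 = 90.084478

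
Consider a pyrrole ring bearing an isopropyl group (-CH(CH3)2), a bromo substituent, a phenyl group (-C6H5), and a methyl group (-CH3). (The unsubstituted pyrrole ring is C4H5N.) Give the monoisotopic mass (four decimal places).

277.0466

Atom tally by fragment:
  pyrrole ring core → C:4 H:5 N:1
  (− 4 ring H displaced by substituents)
  + CH(CH3)2 → C:3 H:7
  + Br → Br:1
  + C6H5 → C:6 H:5
  + CH3 → C:1 H:3
Element totals:
  C: 14
  H: 16
  Br: 1
  N: 1
Molecular formula: C14H16BrN.
  M = 14(12.0) + 16(1.007825) + 78.918338 + 14.003074
    = 168.000000 + 16.125200 + 78.918338 + 14.003074 = 277.046612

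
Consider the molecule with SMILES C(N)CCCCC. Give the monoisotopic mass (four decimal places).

101.1204

Atom tally by fragment:
  H2NCH2 → C:1 H:4 N:1
  CH2 → C:1 H:2
  CH2 → C:1 H:2
  CH2 → C:1 H:2
  CH2 → C:1 H:2
  CH3 → C:1 H:3
Element totals:
  C: 6
  H: 15
  N: 1
Molecular formula: C6H15N.
  M = 6(12.0) + 15(1.007825) + 14.003074
    = 72.000000 + 15.117375 + 14.003074 = 101.120449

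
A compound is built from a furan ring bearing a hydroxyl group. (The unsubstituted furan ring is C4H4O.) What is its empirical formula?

C2H2O

Atom tally by fragment:
  furan ring core → C:4 H:4 O:1
  (− 1 ring H displaced by substituents)
  + OH → O:1 H:1
Element totals:
  C: 4
  H: 4
  O: 2
Molecular formula: C4H4O2.
gcd of subscripts = 2; dividing each by 2:
  C: 4/2 = 2
  H: 4/2 = 2
  O: 2/2 = 1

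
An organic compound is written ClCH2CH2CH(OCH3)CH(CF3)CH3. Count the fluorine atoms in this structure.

Element totals:
  C: 7
  H: 12
  Cl: 1
  F: 3
  O: 1

3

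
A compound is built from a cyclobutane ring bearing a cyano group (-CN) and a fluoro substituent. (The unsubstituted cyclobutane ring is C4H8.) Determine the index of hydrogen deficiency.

Atom tally by fragment:
  cyclobutane ring core → C:4 H:8
  (− 2 ring H displaced by substituents)
  + CN → C:1 N:1
  + F → F:1
Element totals:
  C: 5
  H: 6
  F: 1
  N: 1
Molecular formula: C5H6FN.
DoU = (2C + 2 + N − H − X) / 2 = (2·5 + 2 + 1 − 6 − 1) / 2 = 3.

3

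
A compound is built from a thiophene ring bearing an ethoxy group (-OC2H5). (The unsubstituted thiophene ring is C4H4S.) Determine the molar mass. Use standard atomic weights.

Atom tally by fragment:
  thiophene ring core → C:4 H:4 S:1
  (− 1 ring H displaced by substituents)
  + OC2H5 → C:2 H:5 O:1
Element totals:
  C: 6
  H: 8
  O: 1
  S: 1
Molecular formula: C6H8OS.
  M = 6(12.011) + 8(1.008) + 15.999 + 32.06
    = 72.066 + 8.064 + 15.999 + 32.060 = 128.189

128.19 g/mol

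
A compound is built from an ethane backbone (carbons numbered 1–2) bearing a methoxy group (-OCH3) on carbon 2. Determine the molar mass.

60.10 g/mol

Atom tally by fragment:
  CH3 → C:1 H:3
  CH2OCH3 → C:2 H:5 O:1
Element totals:
  C: 3
  H: 8
  O: 1
Molecular formula: C3H8O.
  M = 3(12.011) + 8(1.008) + 15.999
    = 36.033 + 8.064 + 15.999 = 60.096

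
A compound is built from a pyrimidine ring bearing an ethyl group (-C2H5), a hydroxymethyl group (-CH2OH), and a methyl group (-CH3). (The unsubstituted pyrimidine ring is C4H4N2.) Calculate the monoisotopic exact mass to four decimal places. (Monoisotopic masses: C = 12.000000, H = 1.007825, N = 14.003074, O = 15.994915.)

152.0950

Atom tally by fragment:
  pyrimidine ring core → C:4 H:4 N:2
  (− 3 ring H displaced by substituents)
  + C2H5 → C:2 H:5
  + CH2OH → C:1 H:3 O:1
  + CH3 → C:1 H:3
Element totals:
  C: 8
  H: 12
  N: 2
  O: 1
Molecular formula: C8H12N2O.
  M = 8(12.0) + 12(1.007825) + 2(14.003074) + 15.994915
    = 96.000000 + 12.093900 + 28.006148 + 15.994915 = 152.094963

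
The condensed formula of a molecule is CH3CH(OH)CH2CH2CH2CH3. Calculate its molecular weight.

Atom tally by fragment:
  CH3 → C:1 H:3
  CH(OH) → C:1 H:2 O:1
  CH2 → C:1 H:2
  CH2 → C:1 H:2
  CH2 → C:1 H:2
  CH3 → C:1 H:3
Element totals:
  C: 6
  H: 14
  O: 1
Molecular formula: C6H14O.
  M = 6(12.011) + 14(1.008) + 15.999
    = 72.066 + 14.112 + 15.999 = 102.177

102.18 g/mol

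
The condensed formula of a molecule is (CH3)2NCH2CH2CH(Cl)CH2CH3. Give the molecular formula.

C7H16ClN

Atom tally by fragment:
  (CH3)2NCH2 → C:3 H:8 N:1
  CH2 → C:1 H:2
  CH(Cl) → C:1 H:1 Cl:1
  CH2 → C:1 H:2
  CH3 → C:1 H:3
Element totals:
  C: 7
  H: 16
  Cl: 1
  N: 1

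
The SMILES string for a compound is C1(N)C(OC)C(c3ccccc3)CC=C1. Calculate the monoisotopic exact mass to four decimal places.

203.1310

Atom tally by fragment:
  cyclohexene ring core → C:6 H:10
  (− 3 ring H displaced by substituents)
  + NH2 → N:1 H:2
  + OCH3 → C:1 H:3 O:1
  + C6H5 → C:6 H:5
Element totals:
  C: 13
  H: 17
  N: 1
  O: 1
Molecular formula: C13H17NO.
  M = 13(12.0) + 17(1.007825) + 14.003074 + 15.994915
    = 156.000000 + 17.133025 + 14.003074 + 15.994915 = 203.131014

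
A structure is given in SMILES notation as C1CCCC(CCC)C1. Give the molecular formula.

Atom tally by fragment:
  cyclohexane ring core → C:6 H:12
  (− 1 ring H displaced by substituents)
  + CH2CH2CH3 → C:3 H:7
Element totals:
  C: 9
  H: 18

C9H18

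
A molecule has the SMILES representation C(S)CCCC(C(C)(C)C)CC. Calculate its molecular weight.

188.37 g/mol

Atom tally by fragment:
  HSCH2 → C:1 H:3 S:1
  CH2 → C:1 H:2
  CH2 → C:1 H:2
  CH2 → C:1 H:2
  CH(C(CH3)3) → C:5 H:10
  CH2 → C:1 H:2
  CH3 → C:1 H:3
Element totals:
  C: 11
  H: 24
  S: 1
Molecular formula: C11H24S.
  M = 11(12.011) + 24(1.008) + 32.06
    = 132.121 + 24.192 + 32.060 = 188.373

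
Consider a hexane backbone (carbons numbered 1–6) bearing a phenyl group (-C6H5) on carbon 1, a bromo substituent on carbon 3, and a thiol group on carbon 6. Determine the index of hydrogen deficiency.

Atom tally by fragment:
  C6H5CH2 → C:7 H:7
  CH2 → C:1 H:2
  CH(Br) → C:1 H:1 Br:1
  CH2 → C:1 H:2
  CH2 → C:1 H:2
  CH2SH → C:1 H:3 S:1
Element totals:
  C: 12
  H: 17
  Br: 1
  S: 1
Molecular formula: C12H17BrS.
DoU = (2C + 2 + N − H − X) / 2 = (2·12 + 2 + 0 − 17 − 1) / 2 = 4.

4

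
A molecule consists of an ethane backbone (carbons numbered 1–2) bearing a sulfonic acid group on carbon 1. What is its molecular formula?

C2H6O3S

Atom tally by fragment:
  HO3SCH2 → C:1 H:3 S:1 O:3
  CH3 → C:1 H:3
Element totals:
  C: 2
  H: 6
  O: 3
  S: 1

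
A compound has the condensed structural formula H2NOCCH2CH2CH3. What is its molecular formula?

Element totals:
  C: 4
  H: 9
  N: 1
  O: 1

C4H9NO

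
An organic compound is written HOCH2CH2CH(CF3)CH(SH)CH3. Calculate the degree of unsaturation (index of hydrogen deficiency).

Element totals:
  C: 6
  H: 11
  F: 3
  O: 1
  S: 1
Molecular formula: C6H11F3OS.
DoU = (2C + 2 + N − H − X) / 2 = (2·6 + 2 + 0 − 11 − 3) / 2 = 0.

0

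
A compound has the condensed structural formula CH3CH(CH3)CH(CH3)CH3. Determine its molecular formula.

Atom tally by fragment:
  CH3 → C:1 H:3
  CH(CH3) → C:2 H:4
  CH(CH3) → C:2 H:4
  CH3 → C:1 H:3
Element totals:
  C: 6
  H: 14

C6H14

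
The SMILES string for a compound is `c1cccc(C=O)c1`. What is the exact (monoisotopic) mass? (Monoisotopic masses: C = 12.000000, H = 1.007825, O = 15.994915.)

Atom tally by fragment:
  benzene ring core → C:6 H:6
  (− 1 ring H displaced by substituents)
  + CHO → C:1 H:1 O:1
Element totals:
  C: 7
  H: 6
  O: 1
Molecular formula: C7H6O.
  M = 7(12.0) + 6(1.007825) + 15.994915
    = 84.000000 + 6.046950 + 15.994915 = 106.041865

106.0419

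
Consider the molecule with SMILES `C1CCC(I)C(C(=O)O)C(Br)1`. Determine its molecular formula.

C7H10BrIO2

Atom tally by fragment:
  cyclohexane ring core → C:6 H:12
  (− 3 ring H displaced by substituents)
  + I → I:1
  + COOH → C:1 H:1 O:2
  + Br → Br:1
Element totals:
  C: 7
  H: 10
  Br: 1
  I: 1
  O: 2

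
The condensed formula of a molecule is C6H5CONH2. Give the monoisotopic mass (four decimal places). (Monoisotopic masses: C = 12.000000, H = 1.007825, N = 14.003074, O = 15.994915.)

Atom tally by fragment:
  benzene ring core → C:6 H:6
  (− 1 ring H displaced by substituents)
  + CONH2 → C:1 H:2 O:1 N:1
Element totals:
  C: 7
  H: 7
  N: 1
  O: 1
Molecular formula: C7H7NO.
  M = 7(12.0) + 7(1.007825) + 14.003074 + 15.994915
    = 84.000000 + 7.054775 + 14.003074 + 15.994915 = 121.052764

121.0528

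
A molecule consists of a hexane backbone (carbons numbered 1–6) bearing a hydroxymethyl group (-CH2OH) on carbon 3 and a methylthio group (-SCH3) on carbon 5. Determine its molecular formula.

C8H18OS

Atom tally by fragment:
  CH3 → C:1 H:3
  CH2 → C:1 H:2
  CH(CH2OH) → C:2 H:4 O:1
  CH2 → C:1 H:2
  CH(SCH3) → C:2 H:4 S:1
  CH3 → C:1 H:3
Element totals:
  C: 8
  H: 18
  O: 1
  S: 1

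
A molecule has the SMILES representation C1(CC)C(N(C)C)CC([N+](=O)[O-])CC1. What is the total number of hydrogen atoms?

Atom tally by fragment:
  cyclohexane ring core → C:6 H:12
  (− 3 ring H displaced by substituents)
  + C2H5 → C:2 H:5
  + N(CH3)2 → N:1 C:2 H:6
  + NO2 → N:1 O:2
Element totals:
  C: 10
  H: 20
  N: 2
  O: 2

20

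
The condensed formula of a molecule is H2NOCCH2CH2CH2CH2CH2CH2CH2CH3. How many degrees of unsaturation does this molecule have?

Element totals:
  C: 9
  H: 19
  N: 1
  O: 1
Molecular formula: C9H19NO.
DoU = (2C + 2 + N − H − X) / 2 = (2·9 + 2 + 1 − 19 − 0) / 2 = 1.

1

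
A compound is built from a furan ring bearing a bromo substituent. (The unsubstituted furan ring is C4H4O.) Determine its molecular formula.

Atom tally by fragment:
  furan ring core → C:4 H:4 O:1
  (− 1 ring H displaced by substituents)
  + Br → Br:1
Element totals:
  C: 4
  H: 3
  Br: 1
  O: 1

C4H3BrO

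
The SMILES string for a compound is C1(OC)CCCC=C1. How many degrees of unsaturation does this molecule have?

Atom tally by fragment:
  cyclohexene ring core → C:6 H:10
  (− 1 ring H displaced by substituents)
  + OCH3 → C:1 H:3 O:1
Element totals:
  C: 7
  H: 12
  O: 1
Molecular formula: C7H12O.
DoU = (2C + 2 + N − H − X) / 2 = (2·7 + 2 + 0 − 12 − 0) / 2 = 2.

2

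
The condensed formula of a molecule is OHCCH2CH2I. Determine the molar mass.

183.98 g/mol

Atom tally by fragment:
  OHCCH2 → C:2 H:3 O:1
  CH2I → C:1 H:2 I:1
Element totals:
  C: 3
  H: 5
  I: 1
  O: 1
Molecular formula: C3H5IO.
  M = 3(12.011) + 5(1.008) + 126.904 + 15.999
    = 36.033 + 5.040 + 126.904 + 15.999 = 183.976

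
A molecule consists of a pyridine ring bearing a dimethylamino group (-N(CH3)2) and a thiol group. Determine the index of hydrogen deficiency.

Atom tally by fragment:
  pyridine ring core → C:5 H:5 N:1
  (− 2 ring H displaced by substituents)
  + N(CH3)2 → N:1 C:2 H:6
  + SH → S:1 H:1
Element totals:
  C: 7
  H: 10
  N: 2
  S: 1
Molecular formula: C7H10N2S.
DoU = (2C + 2 + N − H − X) / 2 = (2·7 + 2 + 2 − 10 − 0) / 2 = 4.

4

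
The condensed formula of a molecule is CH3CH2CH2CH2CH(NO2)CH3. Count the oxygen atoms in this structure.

2

Atom tally by fragment:
  CH3 → C:1 H:3
  CH2 → C:1 H:2
  CH2 → C:1 H:2
  CH2 → C:1 H:2
  CH(NO2) → C:1 H:1 N:1 O:2
  CH3 → C:1 H:3
Element totals:
  C: 6
  H: 13
  N: 1
  O: 2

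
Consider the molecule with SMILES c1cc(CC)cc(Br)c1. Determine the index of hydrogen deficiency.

4

Atom tally by fragment:
  benzene ring core → C:6 H:6
  (− 2 ring H displaced by substituents)
  + C2H5 → C:2 H:5
  + Br → Br:1
Element totals:
  C: 8
  H: 9
  Br: 1
Molecular formula: C8H9Br.
DoU = (2C + 2 + N − H − X) / 2 = (2·8 + 2 + 0 − 9 − 1) / 2 = 4.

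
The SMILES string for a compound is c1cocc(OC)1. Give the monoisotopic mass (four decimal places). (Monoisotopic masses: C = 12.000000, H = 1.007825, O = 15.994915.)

98.0368

Atom tally by fragment:
  furan ring core → C:4 H:4 O:1
  (− 1 ring H displaced by substituents)
  + OCH3 → C:1 H:3 O:1
Element totals:
  C: 5
  H: 6
  O: 2
Molecular formula: C5H6O2.
  M = 5(12.0) + 6(1.007825) + 2(15.994915)
    = 60.000000 + 6.046950 + 31.989830 = 98.036780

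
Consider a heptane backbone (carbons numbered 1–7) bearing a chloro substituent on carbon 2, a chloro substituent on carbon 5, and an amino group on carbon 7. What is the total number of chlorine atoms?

2

Atom tally by fragment:
  CH3 → C:1 H:3
  CH(Cl) → C:1 H:1 Cl:1
  CH2 → C:1 H:2
  CH2 → C:1 H:2
  CH(Cl) → C:1 H:1 Cl:1
  CH2 → C:1 H:2
  CH2NH2 → C:1 H:4 N:1
Element totals:
  C: 7
  H: 15
  Cl: 2
  N: 1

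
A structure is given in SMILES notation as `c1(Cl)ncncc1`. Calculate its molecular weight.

114.53 g/mol

Atom tally by fragment:
  pyrimidine ring core → C:4 H:4 N:2
  (− 1 ring H displaced by substituents)
  + Cl → Cl:1
Element totals:
  C: 4
  H: 3
  Cl: 1
  N: 2
Molecular formula: C4H3ClN2.
  M = 4(12.011) + 3(1.008) + 35.45 + 2(14.007)
    = 48.044 + 3.024 + 35.450 + 28.014 = 114.532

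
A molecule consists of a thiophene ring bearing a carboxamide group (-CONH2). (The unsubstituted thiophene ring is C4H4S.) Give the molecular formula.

C5H5NOS

Atom tally by fragment:
  thiophene ring core → C:4 H:4 S:1
  (− 1 ring H displaced by substituents)
  + CONH2 → C:1 H:2 O:1 N:1
Element totals:
  C: 5
  H: 5
  N: 1
  O: 1
  S: 1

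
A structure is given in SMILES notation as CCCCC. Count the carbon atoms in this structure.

Atom tally by fragment:
  CH3 → C:1 H:3
  CH2 → C:1 H:2
  CH2 → C:1 H:2
  CH2 → C:1 H:2
  CH3 → C:1 H:3
Element totals:
  C: 5
  H: 12

5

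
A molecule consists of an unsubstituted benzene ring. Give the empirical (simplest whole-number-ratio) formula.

CH

Atom tally by fragment:
  benzene ring core → C:6 H:6
Element totals:
  C: 6
  H: 6
Molecular formula: C6H6.
gcd of subscripts = 6; dividing each by 6:
  C: 6/6 = 1
  H: 6/6 = 1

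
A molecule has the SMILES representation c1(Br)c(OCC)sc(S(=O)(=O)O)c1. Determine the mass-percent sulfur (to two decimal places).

22.33%

Atom tally by fragment:
  thiophene ring core → C:4 H:4 S:1
  (− 3 ring H displaced by substituents)
  + Br → Br:1
  + OC2H5 → C:2 H:5 O:1
  + SO3H → S:1 O:3 H:1
Element totals:
  C: 6
  H: 7
  Br: 1
  O: 4
  S: 2
Molecular formula: C6H7BrO4S2.
Molar mass = 287.142 g/mol.
Mass from S: 2 × 32.06 = 64.120 g/mol.
%S = 64.120 / 287.142 × 100 = 22.33%.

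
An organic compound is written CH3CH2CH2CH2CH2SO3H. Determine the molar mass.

Atom tally by fragment:
  CH3 → C:1 H:3
  CH2 → C:1 H:2
  CH2 → C:1 H:2
  CH2 → C:1 H:2
  CH2SO3H → C:1 H:3 S:1 O:3
Element totals:
  C: 5
  H: 12
  O: 3
  S: 1
Molecular formula: C5H12O3S.
  M = 5(12.011) + 12(1.008) + 3(15.999) + 32.06
    = 60.055 + 12.096 + 47.997 + 32.060 = 152.208

152.21 g/mol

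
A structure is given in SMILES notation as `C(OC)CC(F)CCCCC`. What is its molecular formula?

Atom tally by fragment:
  CH3OCH2 → C:2 H:5 O:1
  CH2 → C:1 H:2
  CH(F) → C:1 H:1 F:1
  CH2 → C:1 H:2
  CH2 → C:1 H:2
  CH2 → C:1 H:2
  CH2 → C:1 H:2
  CH3 → C:1 H:3
Element totals:
  C: 9
  H: 19
  F: 1
  O: 1

C9H19FO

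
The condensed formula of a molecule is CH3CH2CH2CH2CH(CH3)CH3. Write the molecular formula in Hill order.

C7H16

Atom tally by fragment:
  CH3 → C:1 H:3
  CH2 → C:1 H:2
  CH2 → C:1 H:2
  CH2 → C:1 H:2
  CH(CH3) → C:2 H:4
  CH3 → C:1 H:3
Element totals:
  C: 7
  H: 16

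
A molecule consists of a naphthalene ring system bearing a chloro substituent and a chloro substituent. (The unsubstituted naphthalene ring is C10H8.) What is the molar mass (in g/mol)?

197.06 g/mol

Atom tally by fragment:
  naphthalene ring system core → C:10 H:8
  (− 2 ring H displaced by substituents)
  + Cl → Cl:1
  + Cl → Cl:1
Element totals:
  C: 10
  H: 6
  Cl: 2
Molecular formula: C10H6Cl2.
  M = 10(12.011) + 6(1.008) + 2(35.45)
    = 120.110 + 6.048 + 70.900 = 197.058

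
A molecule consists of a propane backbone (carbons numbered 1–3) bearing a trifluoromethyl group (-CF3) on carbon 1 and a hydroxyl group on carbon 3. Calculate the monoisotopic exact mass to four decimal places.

128.0449

Atom tally by fragment:
  F3CCH2 → C:2 H:2 F:3
  CH2 → C:1 H:2
  CH2OH → C:1 H:3 O:1
Element totals:
  C: 4
  H: 7
  F: 3
  O: 1
Molecular formula: C4H7F3O.
  M = 4(12.0) + 7(1.007825) + 3(18.998403) + 15.994915
    = 48.000000 + 7.054775 + 56.995209 + 15.994915 = 128.044899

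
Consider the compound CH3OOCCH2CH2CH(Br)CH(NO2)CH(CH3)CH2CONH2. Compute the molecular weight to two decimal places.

325.16 g/mol

Element totals:
  C: 10
  H: 17
  Br: 1
  N: 2
  O: 5
Molecular formula: C10H17BrN2O5.
  M = 10(12.011) + 17(1.008) + 79.904 + 2(14.007) + 5(15.999)
    = 120.110 + 17.136 + 79.904 + 28.014 + 79.995 = 325.159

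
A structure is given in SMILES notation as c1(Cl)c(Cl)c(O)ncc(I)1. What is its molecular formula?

Atom tally by fragment:
  pyridine ring core → C:5 H:5 N:1
  (− 4 ring H displaced by substituents)
  + Cl → Cl:1
  + Cl → Cl:1
  + OH → O:1 H:1
  + I → I:1
Element totals:
  C: 5
  H: 2
  Cl: 2
  I: 1
  N: 1
  O: 1

C5H2Cl2INO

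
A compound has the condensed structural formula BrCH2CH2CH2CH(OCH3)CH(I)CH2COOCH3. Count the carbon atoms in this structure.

9

Atom tally by fragment:
  BrCH2 → C:1 H:2 Br:1
  CH2 → C:1 H:2
  CH2 → C:1 H:2
  CH(OCH3) → C:2 H:4 O:1
  CH(I) → C:1 H:1 I:1
  CH2COOCH3 → C:3 H:5 O:2
Element totals:
  C: 9
  H: 16
  Br: 1
  I: 1
  O: 3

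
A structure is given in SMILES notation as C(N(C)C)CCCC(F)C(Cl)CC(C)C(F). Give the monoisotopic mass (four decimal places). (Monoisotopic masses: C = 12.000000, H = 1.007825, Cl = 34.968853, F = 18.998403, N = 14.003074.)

255.1565

Atom tally by fragment:
  (CH3)2NCH2 → C:3 H:8 N:1
  CH2 → C:1 H:2
  CH2 → C:1 H:2
  CH2 → C:1 H:2
  CH(F) → C:1 H:1 F:1
  CH(Cl) → C:1 H:1 Cl:1
  CH2 → C:1 H:2
  CH(CH3) → C:2 H:4
  CH2F → C:1 H:2 F:1
Element totals:
  C: 12
  H: 24
  Cl: 1
  F: 2
  N: 1
Molecular formula: C12H24ClF2N.
  M = 12(12.0) + 24(1.007825) + 34.968853 + 2(18.998403) + 14.003074
    = 144.000000 + 24.187800 + 34.968853 + 37.996806 + 14.003074 = 255.156533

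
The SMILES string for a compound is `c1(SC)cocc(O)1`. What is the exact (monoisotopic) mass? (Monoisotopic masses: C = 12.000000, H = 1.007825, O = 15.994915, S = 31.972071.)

130.0089

Atom tally by fragment:
  furan ring core → C:4 H:4 O:1
  (− 2 ring H displaced by substituents)
  + SCH3 → C:1 H:3 S:1
  + OH → O:1 H:1
Element totals:
  C: 5
  H: 6
  O: 2
  S: 1
Molecular formula: C5H6O2S.
  M = 5(12.0) + 6(1.007825) + 2(15.994915) + 31.972071
    = 60.000000 + 6.046950 + 31.989830 + 31.972071 = 130.008851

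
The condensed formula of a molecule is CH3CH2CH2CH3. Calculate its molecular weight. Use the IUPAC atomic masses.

Atom tally by fragment:
  CH3 → C:1 H:3
  CH2 → C:1 H:2
  CH2 → C:1 H:2
  CH3 → C:1 H:3
Element totals:
  C: 4
  H: 10
Molecular formula: C4H10.
  M = 4(12.011) + 10(1.008)
    = 48.044 + 10.080 = 58.124

58.12 g/mol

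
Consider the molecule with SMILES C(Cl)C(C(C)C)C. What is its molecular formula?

Atom tally by fragment:
  ClCH2 → C:1 H:2 Cl:1
  CH(CH(CH3)2) → C:4 H:8
  CH3 → C:1 H:3
Element totals:
  C: 6
  H: 13
  Cl: 1

C6H13Cl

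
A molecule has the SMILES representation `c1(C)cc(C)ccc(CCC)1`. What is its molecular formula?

C11H16

Atom tally by fragment:
  benzene ring core → C:6 H:6
  (− 3 ring H displaced by substituents)
  + CH3 → C:1 H:3
  + CH3 → C:1 H:3
  + CH2CH2CH3 → C:3 H:7
Element totals:
  C: 11
  H: 16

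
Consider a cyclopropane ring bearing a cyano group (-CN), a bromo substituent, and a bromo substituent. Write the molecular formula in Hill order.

C4H3Br2N

Atom tally by fragment:
  cyclopropane ring core → C:3 H:6
  (− 3 ring H displaced by substituents)
  + CN → C:1 N:1
  + Br → Br:1
  + Br → Br:1
Element totals:
  C: 4
  H: 3
  Br: 2
  N: 1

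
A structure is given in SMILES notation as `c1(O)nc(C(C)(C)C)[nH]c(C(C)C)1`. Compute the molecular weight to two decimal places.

Atom tally by fragment:
  imidazole ring core → C:3 H:4 N:2
  (− 3 ring H displaced by substituents)
  + OH → O:1 H:1
  + C(CH3)3 → C:4 H:9
  + CH(CH3)2 → C:3 H:7
Element totals:
  C: 10
  H: 18
  N: 2
  O: 1
Molecular formula: C10H18N2O.
  M = 10(12.011) + 18(1.008) + 2(14.007) + 15.999
    = 120.110 + 18.144 + 28.014 + 15.999 = 182.267

182.27 g/mol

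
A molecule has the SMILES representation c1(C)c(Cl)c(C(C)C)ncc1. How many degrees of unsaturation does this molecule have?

4

Atom tally by fragment:
  pyridine ring core → C:5 H:5 N:1
  (− 3 ring H displaced by substituents)
  + CH3 → C:1 H:3
  + Cl → Cl:1
  + CH(CH3)2 → C:3 H:7
Element totals:
  C: 9
  H: 12
  Cl: 1
  N: 1
Molecular formula: C9H12ClN.
DoU = (2C + 2 + N − H − X) / 2 = (2·9 + 2 + 1 − 12 − 1) / 2 = 4.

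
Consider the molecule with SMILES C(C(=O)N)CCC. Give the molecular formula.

Atom tally by fragment:
  H2NOCCH2 → C:2 H:4 O:1 N:1
  CH2 → C:1 H:2
  CH2 → C:1 H:2
  CH3 → C:1 H:3
Element totals:
  C: 5
  H: 11
  N: 1
  O: 1

C5H11NO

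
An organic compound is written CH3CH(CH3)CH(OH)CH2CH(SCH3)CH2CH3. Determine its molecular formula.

Atom tally by fragment:
  CH3 → C:1 H:3
  CH(CH3) → C:2 H:4
  CH(OH) → C:1 H:2 O:1
  CH2 → C:1 H:2
  CH(SCH3) → C:2 H:4 S:1
  CH2 → C:1 H:2
  CH3 → C:1 H:3
Element totals:
  C: 9
  H: 20
  O: 1
  S: 1

C9H20OS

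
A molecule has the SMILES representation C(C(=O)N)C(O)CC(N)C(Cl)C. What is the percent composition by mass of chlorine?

Atom tally by fragment:
  H2NOCCH2 → C:2 H:4 O:1 N:1
  CH(OH) → C:1 H:2 O:1
  CH2 → C:1 H:2
  CH(NH2) → C:1 H:3 N:1
  CH(Cl) → C:1 H:1 Cl:1
  CH3 → C:1 H:3
Element totals:
  C: 7
  H: 15
  Cl: 1
  N: 2
  O: 2
Molecular formula: C7H15ClN2O2.
Molar mass = 194.659 g/mol.
Mass from Cl: 1 × 35.45 = 35.450 g/mol.
%Cl = 35.450 / 194.659 × 100 = 18.21%.

18.21%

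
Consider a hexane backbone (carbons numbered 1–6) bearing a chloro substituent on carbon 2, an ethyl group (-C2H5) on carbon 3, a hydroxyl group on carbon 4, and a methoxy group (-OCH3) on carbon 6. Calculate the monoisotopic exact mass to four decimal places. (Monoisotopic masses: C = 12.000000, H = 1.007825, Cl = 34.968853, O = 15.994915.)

Atom tally by fragment:
  CH3 → C:1 H:3
  CH(Cl) → C:1 H:1 Cl:1
  CH(C2H5) → C:3 H:6
  CH(OH) → C:1 H:2 O:1
  CH2 → C:1 H:2
  CH2OCH3 → C:2 H:5 O:1
Element totals:
  C: 9
  H: 19
  Cl: 1
  O: 2
Molecular formula: C9H19ClO2.
  M = 9(12.0) + 19(1.007825) + 34.968853 + 2(15.994915)
    = 108.000000 + 19.148675 + 34.968853 + 31.989830 = 194.107358

194.1074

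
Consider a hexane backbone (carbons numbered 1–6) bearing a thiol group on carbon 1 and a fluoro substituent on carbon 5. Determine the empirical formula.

C6H13FS

Atom tally by fragment:
  HSCH2 → C:1 H:3 S:1
  CH2 → C:1 H:2
  CH2 → C:1 H:2
  CH2 → C:1 H:2
  CH(F) → C:1 H:1 F:1
  CH3 → C:1 H:3
Element totals:
  C: 6
  H: 13
  F: 1
  S: 1
Molecular formula: C6H13FS.
gcd of subscripts (6, 1, 13, 1) = 1, so the empirical formula equals the molecular formula.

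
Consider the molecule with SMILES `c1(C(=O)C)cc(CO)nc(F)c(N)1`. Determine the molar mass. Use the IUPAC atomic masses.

Atom tally by fragment:
  pyridine ring core → C:5 H:5 N:1
  (− 4 ring H displaced by substituents)
  + COCH3 → C:2 H:3 O:1
  + CH2OH → C:1 H:3 O:1
  + F → F:1
  + NH2 → N:1 H:2
Element totals:
  C: 8
  H: 9
  F: 1
  N: 2
  O: 2
Molecular formula: C8H9FN2O2.
  M = 8(12.011) + 9(1.008) + 18.998 + 2(14.007) + 2(15.999)
    = 96.088 + 9.072 + 18.998 + 28.014 + 31.998 = 184.170

184.17 g/mol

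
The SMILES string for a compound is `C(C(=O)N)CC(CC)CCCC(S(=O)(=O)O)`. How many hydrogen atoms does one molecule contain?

Atom tally by fragment:
  H2NOCCH2 → C:2 H:4 O:1 N:1
  CH2 → C:1 H:2
  CH(C2H5) → C:3 H:6
  CH2 → C:1 H:2
  CH2 → C:1 H:2
  CH2 → C:1 H:2
  CH2SO3H → C:1 H:3 S:1 O:3
Element totals:
  C: 10
  H: 21
  N: 1
  O: 4
  S: 1

21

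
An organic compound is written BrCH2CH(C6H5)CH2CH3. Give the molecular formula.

Element totals:
  C: 10
  H: 13
  Br: 1

C10H13Br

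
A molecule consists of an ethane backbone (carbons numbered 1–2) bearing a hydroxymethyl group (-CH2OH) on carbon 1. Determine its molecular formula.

C3H8O

Atom tally by fragment:
  HOCH2CH2 → C:2 H:5 O:1
  CH3 → C:1 H:3
Element totals:
  C: 3
  H: 8
  O: 1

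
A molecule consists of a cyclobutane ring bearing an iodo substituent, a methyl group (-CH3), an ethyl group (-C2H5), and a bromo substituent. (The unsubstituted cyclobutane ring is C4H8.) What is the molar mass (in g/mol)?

Atom tally by fragment:
  cyclobutane ring core → C:4 H:8
  (− 4 ring H displaced by substituents)
  + I → I:1
  + CH3 → C:1 H:3
  + C2H5 → C:2 H:5
  + Br → Br:1
Element totals:
  C: 7
  H: 12
  Br: 1
  I: 1
Molecular formula: C7H12BrI.
  M = 7(12.011) + 12(1.008) + 79.904 + 126.904
    = 84.077 + 12.096 + 79.904 + 126.904 = 302.981

302.98 g/mol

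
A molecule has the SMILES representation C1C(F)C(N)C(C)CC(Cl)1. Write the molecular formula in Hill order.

C7H13ClFN

Atom tally by fragment:
  cyclohexane ring core → C:6 H:12
  (− 4 ring H displaced by substituents)
  + F → F:1
  + NH2 → N:1 H:2
  + CH3 → C:1 H:3
  + Cl → Cl:1
Element totals:
  C: 7
  H: 13
  Cl: 1
  F: 1
  N: 1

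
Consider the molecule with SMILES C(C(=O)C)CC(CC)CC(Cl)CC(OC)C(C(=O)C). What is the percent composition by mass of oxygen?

Atom tally by fragment:
  CH3COCH2 → C:3 H:5 O:1
  CH2 → C:1 H:2
  CH(C2H5) → C:3 H:6
  CH2 → C:1 H:2
  CH(Cl) → C:1 H:1 Cl:1
  CH2 → C:1 H:2
  CH(OCH3) → C:2 H:4 O:1
  CH2COCH3 → C:3 H:5 O:1
Element totals:
  C: 15
  H: 27
  Cl: 1
  O: 3
Molecular formula: C15H27ClO3.
Molar mass = 290.828 g/mol.
Mass from O: 3 × 15.999 = 47.997 g/mol.
%O = 47.997 / 290.828 × 100 = 16.50%.

16.50%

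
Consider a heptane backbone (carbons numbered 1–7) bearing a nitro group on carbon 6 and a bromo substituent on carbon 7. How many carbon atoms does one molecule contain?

7

Atom tally by fragment:
  CH3 → C:1 H:3
  CH2 → C:1 H:2
  CH2 → C:1 H:2
  CH2 → C:1 H:2
  CH2 → C:1 H:2
  CH(NO2) → C:1 H:1 N:1 O:2
  CH2Br → C:1 H:2 Br:1
Element totals:
  C: 7
  H: 14
  Br: 1
  N: 1
  O: 2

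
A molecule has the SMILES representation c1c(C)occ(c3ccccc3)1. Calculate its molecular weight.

158.20 g/mol

Atom tally by fragment:
  furan ring core → C:4 H:4 O:1
  (− 2 ring H displaced by substituents)
  + CH3 → C:1 H:3
  + C6H5 → C:6 H:5
Element totals:
  C: 11
  H: 10
  O: 1
Molecular formula: C11H10O.
  M = 11(12.011) + 10(1.008) + 15.999
    = 132.121 + 10.080 + 15.999 = 158.200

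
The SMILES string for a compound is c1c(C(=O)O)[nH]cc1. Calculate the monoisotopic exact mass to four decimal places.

Atom tally by fragment:
  pyrrole ring core → C:4 H:5 N:1
  (− 1 ring H displaced by substituents)
  + COOH → C:1 H:1 O:2
Element totals:
  C: 5
  H: 5
  N: 1
  O: 2
Molecular formula: C5H5NO2.
  M = 5(12.0) + 5(1.007825) + 14.003074 + 2(15.994915)
    = 60.000000 + 5.039125 + 14.003074 + 31.989830 = 111.032029

111.0320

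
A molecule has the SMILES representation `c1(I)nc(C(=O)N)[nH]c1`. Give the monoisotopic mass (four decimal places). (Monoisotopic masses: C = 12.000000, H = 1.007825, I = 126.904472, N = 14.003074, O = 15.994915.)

236.9399

Atom tally by fragment:
  imidazole ring core → C:3 H:4 N:2
  (− 2 ring H displaced by substituents)
  + I → I:1
  + CONH2 → C:1 H:2 O:1 N:1
Element totals:
  C: 4
  H: 4
  I: 1
  N: 3
  O: 1
Molecular formula: C4H4IN3O.
  M = 4(12.0) + 4(1.007825) + 126.904472 + 3(14.003074) + 15.994915
    = 48.000000 + 4.031300 + 126.904472 + 42.009222 + 15.994915 = 236.939909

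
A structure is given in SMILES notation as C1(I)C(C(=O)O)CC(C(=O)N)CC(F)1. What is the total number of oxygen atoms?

Atom tally by fragment:
  cyclohexane ring core → C:6 H:12
  (− 4 ring H displaced by substituents)
  + I → I:1
  + COOH → C:1 H:1 O:2
  + CONH2 → C:1 H:2 O:1 N:1
  + F → F:1
Element totals:
  C: 8
  H: 11
  F: 1
  I: 1
  N: 1
  O: 3

3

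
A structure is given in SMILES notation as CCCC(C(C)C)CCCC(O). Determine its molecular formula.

C11H24O

Atom tally by fragment:
  CH3 → C:1 H:3
  CH2 → C:1 H:2
  CH2 → C:1 H:2
  CH(CH(CH3)2) → C:4 H:8
  CH2 → C:1 H:2
  CH2 → C:1 H:2
  CH2 → C:1 H:2
  CH2OH → C:1 H:3 O:1
Element totals:
  C: 11
  H: 24
  O: 1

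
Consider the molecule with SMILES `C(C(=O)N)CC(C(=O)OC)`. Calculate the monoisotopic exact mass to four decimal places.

Atom tally by fragment:
  H2NOCCH2 → C:2 H:4 O:1 N:1
  CH2 → C:1 H:2
  CH2COOCH3 → C:3 H:5 O:2
Element totals:
  C: 6
  H: 11
  N: 1
  O: 3
Molecular formula: C6H11NO3.
  M = 6(12.0) + 11(1.007825) + 14.003074 + 3(15.994915)
    = 72.000000 + 11.086075 + 14.003074 + 47.984745 = 145.073894

145.0739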